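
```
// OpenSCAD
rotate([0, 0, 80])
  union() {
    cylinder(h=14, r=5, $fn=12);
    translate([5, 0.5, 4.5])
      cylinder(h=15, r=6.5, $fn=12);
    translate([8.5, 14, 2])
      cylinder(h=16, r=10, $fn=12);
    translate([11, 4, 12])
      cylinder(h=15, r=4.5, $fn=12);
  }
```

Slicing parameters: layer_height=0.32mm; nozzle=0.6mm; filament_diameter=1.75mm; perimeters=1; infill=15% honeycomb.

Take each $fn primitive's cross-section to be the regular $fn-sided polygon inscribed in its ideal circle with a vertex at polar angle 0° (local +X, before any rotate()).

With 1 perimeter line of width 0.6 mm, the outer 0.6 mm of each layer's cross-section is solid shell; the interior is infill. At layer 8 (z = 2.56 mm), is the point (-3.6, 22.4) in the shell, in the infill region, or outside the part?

At z = 2.56 mm: the r=5 cylinder contributes a regular 12-gon of circumradius 5; the cylinder at (5, 0.5) does not reach this height (z outside [4.5, 19.5]); the r=10 cylinder at (8.5, 14) contributes a regular 12-gon of circumradius 10; the cylinder at (11, 4) is absent (z outside [12, 27]); Taking the union: the 2 present regions are separate (no shared area or edge), so areas and boundary lengths simply add and each stays a separate island — 2 connected regions; (rotated 80° about Z; rotation is an isometry so areas/perimeters/island counts are preserved). Overall, the cross-section has 2 separate islands. Undo the 80° rotation: the query point maps to (21.435, 7.435) in the un-rotated model frame. The nearest boundary edge runs (18.50, 14.00)→(17.16, 9.00); distance from the point to it = 4.55 mm. The point is not inside any of the regions above, so it lies outside the cross-section (4.55 mm from the nearest boundary).

outside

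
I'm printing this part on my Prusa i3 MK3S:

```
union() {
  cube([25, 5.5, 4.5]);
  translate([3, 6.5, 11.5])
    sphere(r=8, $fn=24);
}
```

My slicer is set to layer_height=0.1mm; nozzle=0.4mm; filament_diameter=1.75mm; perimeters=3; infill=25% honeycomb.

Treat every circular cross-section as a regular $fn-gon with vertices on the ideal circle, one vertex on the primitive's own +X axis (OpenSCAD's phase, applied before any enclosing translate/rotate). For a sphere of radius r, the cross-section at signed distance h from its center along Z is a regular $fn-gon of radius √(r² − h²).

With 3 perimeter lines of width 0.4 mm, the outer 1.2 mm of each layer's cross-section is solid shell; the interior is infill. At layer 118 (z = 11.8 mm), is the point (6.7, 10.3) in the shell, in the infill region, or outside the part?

infill

At z = 11.8 mm: the cube is not intersected at this z (z outside [0, 4.5]); the r=8 sphere at (3, 6.5) contributes a regular 24-gon of circumradius √(8²−0.3²) = 7.994; Combining (union): only the r=8 sphere at (3, 6.5) is present, so the union is just that shape — 1 connected region. Overall, the cross-section is a single solid region. The nearest boundary edge runs (8.65, 12.15)→(7.00, 13.42); distance from the point to it = 2.66 mm. The point is inside the cross-section and 2.66 mm from the nearest boundary — more than the 1.2 mm shell width (3 × 0.4), so it's in the infill interior.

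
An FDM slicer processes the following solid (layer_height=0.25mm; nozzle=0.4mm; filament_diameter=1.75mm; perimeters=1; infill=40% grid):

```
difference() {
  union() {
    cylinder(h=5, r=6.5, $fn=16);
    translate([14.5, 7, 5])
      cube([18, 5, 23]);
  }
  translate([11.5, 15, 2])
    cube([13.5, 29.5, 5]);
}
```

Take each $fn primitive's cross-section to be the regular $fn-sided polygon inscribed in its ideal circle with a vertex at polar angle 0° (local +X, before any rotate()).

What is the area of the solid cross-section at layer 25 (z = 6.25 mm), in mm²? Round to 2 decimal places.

At z = 6.25 mm: the cylinder is absent (z outside [0, 5]); the cube at (14.5, 7) (footprint 18×5) is included at this height (area 90.00 mm²); Merging all regions: only the 18×5 cube at (14.5, 7) is present, so the union is just that shape — area = 90.00 mm²; the cube at (11.5, 15) is present — its section is the full 13.5×29.5 rectangle (area 398.25 mm²); Subtracting the remaining from the first: starting from the result so far (90.00 mm²), the 13.5×29.5 cube at (11.5, 15) misses the remaining region (no effect) — area = 90.00 mm². Overall, the cross-section is a single solid region. Net area = 90.00 mm².

90.00 mm²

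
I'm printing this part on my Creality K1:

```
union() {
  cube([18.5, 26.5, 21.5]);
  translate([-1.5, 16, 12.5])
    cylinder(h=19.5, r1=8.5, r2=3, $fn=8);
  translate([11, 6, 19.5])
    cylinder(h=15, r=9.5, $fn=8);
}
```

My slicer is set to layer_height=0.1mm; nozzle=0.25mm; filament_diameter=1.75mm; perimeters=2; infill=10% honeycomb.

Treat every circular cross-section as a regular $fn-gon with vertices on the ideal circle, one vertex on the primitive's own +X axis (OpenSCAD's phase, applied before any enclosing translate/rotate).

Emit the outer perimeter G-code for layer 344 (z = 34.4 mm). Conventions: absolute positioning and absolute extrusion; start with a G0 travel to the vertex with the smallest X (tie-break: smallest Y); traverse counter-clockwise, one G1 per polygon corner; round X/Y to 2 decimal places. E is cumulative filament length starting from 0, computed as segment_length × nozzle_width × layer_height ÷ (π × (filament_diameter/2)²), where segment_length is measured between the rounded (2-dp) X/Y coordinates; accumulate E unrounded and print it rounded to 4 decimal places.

At z = 34.4 mm: the cube is absent (z outside [0, 21.5]); the cone at (-1.5, 16) is absent (z outside [12.5, 32]); the cylinder at (11, 6): section is a regular 8-gon, circumradius r=9.5; Merging all regions: only the r=9.5 cylinder at (11, 6) is present, so the union is just that shape — 1 connected region. The outline is a single polygon with 8 vertices. Extrusion per mm of travel: 0.25 × 0.1 / (π × 0.875²) = 0.010394. Accumulating E over each segment gives final E = 0.6047.

G0 X1.50 Y6.00 Z34.40
G1 X4.28 Y-0.72 E0.0756
G1 X11.00 Y-3.50 E0.1512
G1 X17.72 Y-0.72 E0.2268
G1 X20.50 Y6.00 E0.3023
G1 X17.72 Y12.72 E0.3779
G1 X11.00 Y15.50 E0.4535
G1 X4.28 Y12.72 E0.5291
G1 X1.50 Y6.00 E0.6047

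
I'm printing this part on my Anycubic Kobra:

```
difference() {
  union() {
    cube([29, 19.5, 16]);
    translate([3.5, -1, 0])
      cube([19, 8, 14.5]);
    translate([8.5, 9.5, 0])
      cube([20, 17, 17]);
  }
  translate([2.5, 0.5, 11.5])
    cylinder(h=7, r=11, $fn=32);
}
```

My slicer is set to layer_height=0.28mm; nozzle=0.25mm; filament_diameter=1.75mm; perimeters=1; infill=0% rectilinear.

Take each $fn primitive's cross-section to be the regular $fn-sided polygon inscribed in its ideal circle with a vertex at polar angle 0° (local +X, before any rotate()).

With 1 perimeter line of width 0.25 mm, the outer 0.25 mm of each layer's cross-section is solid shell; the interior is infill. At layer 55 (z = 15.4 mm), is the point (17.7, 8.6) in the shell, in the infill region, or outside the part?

infill

At z = 15.4 mm: the cube (footprint 29×19.5) is included at this height; the cube at (3.5, -1) is absent (z outside [0, 14.5]); the 20×17 cube at (8.5, 9.5) contributes its full rectangle; Taking the union: the regions partially overlap (shared area 200.00 mm²), so overlapping operands fuse into one piece — 1 connected region; the r=11 cylinder at (2.5, 0.5) contributes a regular 32-gon of circumradius 11; Subtracting the remaining from the first: starting from the result so far, the r=11 cylinder at (2.5, 0.5) partially overlaps it — only the 128.34 mm² overlap (of its 377.69 mm²) is removed, clipping the outline — 1 connected region. Overall, the cross-section is a single solid region. The nearest boundary edge runs (12.66, 4.71)→(11.65, 6.61); distance from the point to it = 6.28 mm. The point is inside the cross-section and 6.28 mm from the nearest boundary — more than the 0.25 mm shell width (1 × 0.25), so it's in the infill interior.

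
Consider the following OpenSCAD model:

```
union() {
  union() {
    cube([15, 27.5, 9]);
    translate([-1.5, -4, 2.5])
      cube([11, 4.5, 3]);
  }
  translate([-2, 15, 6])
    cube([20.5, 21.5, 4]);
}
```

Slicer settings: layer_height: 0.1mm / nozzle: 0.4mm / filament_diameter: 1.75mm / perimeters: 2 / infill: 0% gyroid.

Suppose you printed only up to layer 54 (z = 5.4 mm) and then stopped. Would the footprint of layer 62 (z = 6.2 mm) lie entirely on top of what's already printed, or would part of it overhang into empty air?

Compare the two slices. At z = 5.4: the cube (footprint 15×27.5) is included at this height (area 412.50 mm²); the cube at (-1.5, -4) is present — its section is the full 11×4.5 rectangle (area 49.50 mm²); Combining (union): the regions partially overlap — summed areas 462.00 mm² minus the doubly-counted overlap 4.75 mm² gives 457.25 mm² — area = 457.25 mm²; the cube at (-2, 15) is not intersected at this z (z outside [6, 10]); Merging all regions: only that combined region is present, so the union is just that shape — area = 457.25 mm². At z = 6.2: the cube is present — its section is the full 15×27.5 rectangle (area 412.50 mm²); the cube at (-1.5, -4) is not intersected at this z (z outside [2.5, 5.5]); Taking the union: only the 15×27.5 cube is present, so the union is just that shape — area = 412.50 mm²; the cube at (-2, 15) is present — its section is the full 20.5×21.5 rectangle (area 440.75 mm²); Taking the union: the regions partially overlap — summed areas 853.25 mm² minus the doubly-counted overlap 187.50 mm² gives 665.75 mm² — area = 665.75 mm². Checking containment: at z = 6.2 the cross-section extends beyond the z = 5.4 cross-section by about 253.25 mm².

part overhangs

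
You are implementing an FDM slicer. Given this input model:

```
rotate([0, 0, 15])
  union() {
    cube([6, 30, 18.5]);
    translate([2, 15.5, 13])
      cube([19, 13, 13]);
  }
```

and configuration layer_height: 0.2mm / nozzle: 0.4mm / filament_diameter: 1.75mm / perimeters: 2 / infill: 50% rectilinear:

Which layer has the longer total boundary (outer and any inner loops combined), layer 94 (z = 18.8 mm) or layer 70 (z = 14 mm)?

Layer 94 (z = 18.8): the cube does not reach this height (z outside [0, 18.5]); the 19×13 cube at (2, 15.5) contributes its full rectangle (perimeter 64.00 mm); Merging all regions: only the 19×13 cube at (2, 15.5) is present, so the union is just that shape — boundary = 64.00 mm; (whole slice rotated 15° about Z — lengths, areas and connectivity unchanged). So its perimeter = 64.00 mm. Layer 70 (z = 14): the cube (footprint 6×30) is included at this height (perimeter 72.00 mm); the cube at (2, 15.5) is present — its section is the full 19×13 rectangle (perimeter 64.00 mm); Combining (union): the regions partially overlap (shared area 52.00 mm²), so the edge portions inside another operand are dropped and the merged outline is re-measured after clipping — boundary = 102.00 mm; (rotated 15° about Z; rotation is an isometry so areas/perimeters/island counts are preserved). So its perimeter = 102.00 mm. Layer 70 is larger (102.00 vs 64.00 mm).

layer 70 (z = 14 mm)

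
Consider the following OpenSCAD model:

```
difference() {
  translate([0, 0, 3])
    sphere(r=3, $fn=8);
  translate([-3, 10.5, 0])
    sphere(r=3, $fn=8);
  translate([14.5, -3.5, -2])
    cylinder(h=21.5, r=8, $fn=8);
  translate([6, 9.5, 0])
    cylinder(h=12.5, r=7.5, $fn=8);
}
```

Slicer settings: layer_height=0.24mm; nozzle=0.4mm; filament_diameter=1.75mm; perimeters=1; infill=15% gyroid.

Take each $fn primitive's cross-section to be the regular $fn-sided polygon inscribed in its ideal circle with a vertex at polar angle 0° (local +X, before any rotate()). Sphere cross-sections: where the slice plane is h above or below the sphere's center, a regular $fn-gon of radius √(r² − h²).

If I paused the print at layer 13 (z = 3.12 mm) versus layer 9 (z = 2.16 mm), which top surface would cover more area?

layer 13 (z = 3.12 mm)

Layer 13 (z = 3.12): the r=3 sphere slices to a regular 8-gon of circumradius 2.998 (√(r²−h²) with h=0.12 from center) (area = (8/2)·2.998²·sin(360°/8) = 25.42 mm²); the sphere at (-3, 10.5) is not intersected at this z (|z−center|=3.120 > r=3); the r=8 cylinder at (14.5, -3.5) gives a regular 8-gon of circumradius 8 (constant along its height) (area = (8/2)·8.000²·sin(360°/8) = 181.02 mm²); the r=7.5 cylinder at (6, 9.5) gives a regular 8-gon of circumradius 7.5 (constant along its height) (area = (8/2)·7.500²·sin(360°/8) = 159.10 mm²); Taking the first minus the rest: starting from the r=3 sphere (25.42 mm²), the r=8 cylinder at (14.5, -3.5) misses the remaining region (no effect); the r=7.5 cylinder at (6, 9.5) misses the remaining region (no effect) — area = 25.42 mm². So its area = 25.42 mm². Layer 9 (z = 2.16): the sphere: section is a regular 8-gon, circumradius = √(r²−h²) = √(3²−0.84²) = 2.880 (area = (8/2)·2.880²·sin(360°/8) = 23.46 mm²); the r=3 sphere at (-3, 10.5) contributes a regular 8-gon of circumradius √(3²−2.16²) = 2.082 (area = (8/2)·2.082²·sin(360°/8) = 12.26 mm²); the cylinder at (14.5, -3.5): section is a regular 8-gon, circumradius r=8 (area = (8/2)·8.000²·sin(360°/8) = 181.02 mm²); the cylinder at (6, 9.5): section is a regular 8-gon, circumradius r=7.5 (area = (8/2)·7.500²·sin(360°/8) = 159.10 mm²); Taking the first minus the rest: starting from the r=3 sphere (23.46 mm²), the r=3 sphere at (-3, 10.5) misses the remaining region (no effect); the r=8 cylinder at (14.5, -3.5) misses the remaining region (no effect); the r=7.5 cylinder at (6, 9.5) misses the remaining region (no effect) — area = 23.46 mm². So its area = 23.46 mm². Layer 13 is larger (25.42 vs 23.46 mm²).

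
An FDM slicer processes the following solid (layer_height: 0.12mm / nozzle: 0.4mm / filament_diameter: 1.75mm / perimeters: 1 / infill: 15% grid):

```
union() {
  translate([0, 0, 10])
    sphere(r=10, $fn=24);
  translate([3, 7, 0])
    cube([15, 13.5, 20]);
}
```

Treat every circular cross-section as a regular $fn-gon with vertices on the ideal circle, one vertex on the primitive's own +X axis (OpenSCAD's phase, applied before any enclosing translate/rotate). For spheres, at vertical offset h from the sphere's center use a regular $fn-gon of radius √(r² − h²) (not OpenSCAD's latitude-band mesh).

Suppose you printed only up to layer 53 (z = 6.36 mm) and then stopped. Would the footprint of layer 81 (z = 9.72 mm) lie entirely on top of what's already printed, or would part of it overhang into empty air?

part overhangs

Compare the two slices. At z = 6.36: the sphere: section is a regular 24-gon, circumradius = √(r²−h²) = √(10²−3.64²) = 9.314 (area = (24/2)·9.314²·sin(360°/24) = 269.43 mm²); the cube at (3, 7) (footprint 15×13.5) is included at this height (area 202.50 mm²); Taking the union: the regions partially overlap — summed areas 471.93 mm² minus the doubly-counted overlap 3.08 mm² gives 468.86 mm² — area = 468.86 mm². At z = 9.72: the r=10 sphere slices to a regular 24-gon of circumradius 9.996 (√(r²−h²) with h=0.28 from center) (area = (24/2)·9.996²·sin(360°/24) = 310.34 mm²); the cube at (3, 7) is present — its section is the full 15×13.5 rectangle (area 202.50 mm²); Combining (union): the regions partially overlap — summed areas 512.84 mm² minus the doubly-counted overlap 5.92 mm² gives 506.91 mm² — area = 506.91 mm². Checking containment: at z = 9.72 the cross-section extends beyond the z = 6.36 cross-section by about 38.06 mm².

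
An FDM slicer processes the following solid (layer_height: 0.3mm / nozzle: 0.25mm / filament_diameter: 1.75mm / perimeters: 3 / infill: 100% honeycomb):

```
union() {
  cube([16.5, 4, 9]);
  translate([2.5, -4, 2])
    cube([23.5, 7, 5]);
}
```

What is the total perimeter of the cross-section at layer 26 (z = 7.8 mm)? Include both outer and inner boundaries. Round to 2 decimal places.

At z = 7.8 mm: the 16.5×4 cube contributes its full rectangle (perimeter 41.00 mm); the cube at (2.5, -4) is not intersected at this z (z outside [2, 7]); Merging all regions: only the 16.5×4 cube is present, so the union is just that shape — boundary = 41.00 mm. Overall, the cross-section is a single solid region. Total boundary length (outer) = 41.00 mm.

41.00 mm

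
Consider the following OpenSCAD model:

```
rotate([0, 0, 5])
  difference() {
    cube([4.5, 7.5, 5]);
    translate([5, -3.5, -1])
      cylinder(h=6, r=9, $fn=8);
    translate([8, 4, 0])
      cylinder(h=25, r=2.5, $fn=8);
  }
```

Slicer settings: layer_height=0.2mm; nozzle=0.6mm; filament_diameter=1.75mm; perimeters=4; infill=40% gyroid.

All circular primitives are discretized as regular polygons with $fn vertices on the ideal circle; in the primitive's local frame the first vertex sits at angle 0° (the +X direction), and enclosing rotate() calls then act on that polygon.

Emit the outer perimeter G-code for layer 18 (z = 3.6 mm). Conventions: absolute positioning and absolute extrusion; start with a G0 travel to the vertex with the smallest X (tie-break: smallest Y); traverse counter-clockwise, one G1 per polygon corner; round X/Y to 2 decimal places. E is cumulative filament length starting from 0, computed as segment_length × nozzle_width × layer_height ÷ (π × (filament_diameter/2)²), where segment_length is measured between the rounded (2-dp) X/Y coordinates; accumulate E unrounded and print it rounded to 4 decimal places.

At z = 3.6 mm: the 4.5×7.5 cube contributes its full rectangle; the cylinder at (5, -3.5): section is a regular 8-gon, circumradius r=9; the r=2.5 cylinder at (8, 4) contributes a regular 8-gon of circumradius 2.5; Taking the first minus the rest: starting from the 4.5×7.5 cube, the r=9 cylinder at (5, -3.5) partially overlaps it — only the 19.62 mm² overlap (of its 229.10 mm²) is removed, clipping the outline; the r=2.5 cylinder at (8, 4) misses the remaining region (no effect) — 1 connected region; (rotated 5° about Z; rotation is an isometry so areas/perimeters/island counts are preserved). The outline is a single polygon with 4 vertices. Extrusion per mm of travel: 0.6 × 0.2 / (π × 0.875²) = 0.049890. Accumulating E over each segment gives final E = 0.7801.

G0 X-0.65 Y7.47 Z3.60
G1 X-0.30 Y3.42 E0.2028
G1 X4.02 Y5.66 E0.4456
G1 X3.83 Y7.86 E0.5558
G1 X-0.65 Y7.47 E0.7801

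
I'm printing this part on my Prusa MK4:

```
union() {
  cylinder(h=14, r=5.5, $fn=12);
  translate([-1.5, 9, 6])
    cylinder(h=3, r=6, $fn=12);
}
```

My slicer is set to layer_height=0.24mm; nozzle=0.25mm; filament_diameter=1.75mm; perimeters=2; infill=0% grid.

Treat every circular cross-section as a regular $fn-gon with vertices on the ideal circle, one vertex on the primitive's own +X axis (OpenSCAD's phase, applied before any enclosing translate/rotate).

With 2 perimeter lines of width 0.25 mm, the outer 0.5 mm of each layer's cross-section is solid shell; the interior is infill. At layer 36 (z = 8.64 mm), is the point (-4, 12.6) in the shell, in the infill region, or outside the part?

infill

At z = 8.64 mm: the r=5.5 cylinder gives a regular 12-gon of circumradius 5.5 (constant along its height); the cylinder at (-1.5, 9): section is a regular 12-gon, circumradius r=6; Merging all regions: the regions partially overlap (shared area 9.36 mm²), so overlapping operands fuse into one piece — 1 connected region. Overall, the cross-section is a single solid region. The nearest boundary edge runs (-6.70, 12.00)→(-4.50, 14.20); distance from the point to it = 1.48 mm. The point is inside the cross-section and 1.48 mm from the nearest boundary — more than the 0.5 mm shell width (2 × 0.25), so it's in the infill interior.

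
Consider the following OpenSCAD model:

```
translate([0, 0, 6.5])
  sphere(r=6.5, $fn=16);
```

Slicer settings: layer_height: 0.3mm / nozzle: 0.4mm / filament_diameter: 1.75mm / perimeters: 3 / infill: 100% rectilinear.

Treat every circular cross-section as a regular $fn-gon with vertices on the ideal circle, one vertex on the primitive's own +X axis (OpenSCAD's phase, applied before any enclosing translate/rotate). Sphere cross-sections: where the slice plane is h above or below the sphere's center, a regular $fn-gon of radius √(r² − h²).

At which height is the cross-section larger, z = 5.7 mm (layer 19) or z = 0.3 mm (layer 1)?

Layer 19 (z = 5.7): the sphere: section is a regular 16-gon, circumradius = √(r²−h²) = √(6.5²−0.8²) = 6.451 (area = (16/2)·6.451²·sin(360°/16) = 127.39 mm²). So its area = 127.39 mm². Layer 1 (z = 0.3): the r=6.5 sphere contributes a regular 16-gon of circumradius √(6.5²−6.2²) = 1.952 (area = (16/2)·1.952²·sin(360°/16) = 11.66 mm²). So its area = 11.66 mm². Layer 19 is larger (127.39 vs 11.66 mm²).

layer 19 (z = 5.7 mm)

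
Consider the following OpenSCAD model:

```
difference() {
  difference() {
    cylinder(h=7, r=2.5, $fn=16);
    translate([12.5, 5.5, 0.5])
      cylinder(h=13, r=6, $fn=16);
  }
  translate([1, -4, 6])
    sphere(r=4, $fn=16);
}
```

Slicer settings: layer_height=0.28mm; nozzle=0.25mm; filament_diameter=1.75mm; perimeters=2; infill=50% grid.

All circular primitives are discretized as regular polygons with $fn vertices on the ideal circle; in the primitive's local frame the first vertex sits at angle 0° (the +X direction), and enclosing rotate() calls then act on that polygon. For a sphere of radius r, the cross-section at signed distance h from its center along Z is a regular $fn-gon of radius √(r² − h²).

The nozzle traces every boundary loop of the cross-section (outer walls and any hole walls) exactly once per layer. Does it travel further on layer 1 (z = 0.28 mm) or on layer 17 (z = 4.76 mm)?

Layer 1 (z = 0.28): the r=2.5 cylinder contributes a regular 16-gon of circumradius 2.5 (perimeter = 2·16·2.500·sin(180°/16) = 15.61 mm); the cylinder at (12.5, 5.5) is not intersected at this z (z outside [0.5, 13.5]); Subtracting the remaining from the first: none of the subtracted shapes is present at this height, so the r=2.5 cylinder is unchanged — boundary = 15.61 mm; the sphere at (1, -4) is not intersected at this z (|z−center|=5.720 > r=4); Subtracting the remaining from the first: none of the subtracted shapes is present at this height, so that combined region is unchanged — boundary = 15.61 mm. So its perimeter = 15.61 mm. Layer 17 (z = 4.76): the cylinder: section is a regular 16-gon, circumradius r=2.5 (perimeter = 2·16·2.500·sin(180°/16) = 15.61 mm); the r=6 cylinder at (12.5, 5.5) contributes a regular 16-gon of circumradius 6 (perimeter = 2·16·6.000·sin(180°/16) = 37.46 mm); Taking the first minus the rest: starting from the r=2.5 cylinder, the r=6 cylinder at (12.5, 5.5) misses the remaining region (no effect) — boundary = 15.61 mm; the r=4 sphere at (1, -4) slices to a regular 16-gon of circumradius 3.803 (√(r²−h²) with h=1.24 from center) (perimeter = 2·16·3.803·sin(180°/16) = 23.74 mm); Taking the first minus the rest: starting from the result so far, the r=4 sphere at (1, -4) partially overlaps it — only the 6.55 mm² overlap (of its 44.28 mm²) is removed, clipping the outline — boundary = 14.78 mm. So its perimeter = 14.78 mm. Layer 1 is larger (15.61 vs 14.78 mm).

layer 1 (z = 0.28 mm)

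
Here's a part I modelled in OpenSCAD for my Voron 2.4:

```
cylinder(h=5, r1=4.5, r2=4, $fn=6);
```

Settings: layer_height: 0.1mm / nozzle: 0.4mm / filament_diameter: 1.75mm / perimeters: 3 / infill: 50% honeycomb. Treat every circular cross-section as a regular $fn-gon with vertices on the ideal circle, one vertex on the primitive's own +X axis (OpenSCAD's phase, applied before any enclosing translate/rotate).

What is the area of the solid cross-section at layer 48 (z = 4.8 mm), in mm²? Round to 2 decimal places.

41.99 mm²

At z = 4.8 mm: the cone contributes a regular 6-gon of circumradius 4.020 (interpolated between r1=4.5 and r2=4 at t=0.960) (area = (6/2)·4.020²·sin(360°/6) = 41.99 mm²). Overall, the cross-section is a single solid region. Net area = 41.99 mm².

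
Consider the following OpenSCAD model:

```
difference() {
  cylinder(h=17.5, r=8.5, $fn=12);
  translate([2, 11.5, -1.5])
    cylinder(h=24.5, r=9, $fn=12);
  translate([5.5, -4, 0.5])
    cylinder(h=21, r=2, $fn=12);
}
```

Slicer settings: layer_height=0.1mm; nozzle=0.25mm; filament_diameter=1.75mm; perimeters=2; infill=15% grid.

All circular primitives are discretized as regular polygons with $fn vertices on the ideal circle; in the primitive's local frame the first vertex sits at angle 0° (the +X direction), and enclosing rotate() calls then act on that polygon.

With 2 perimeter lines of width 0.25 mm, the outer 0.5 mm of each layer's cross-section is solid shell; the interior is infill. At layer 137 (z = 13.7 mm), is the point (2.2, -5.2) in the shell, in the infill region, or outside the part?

At z = 13.7 mm: the r=8.5 cylinder contributes a regular 12-gon of circumradius 8.5; the r=9 cylinder at (2, 11.5) gives a regular 12-gon of circumradius 9 (constant along its height); the r=2 cylinder at (5.5, -4) gives a regular 12-gon of circumradius 2 (constant along its height); Taking the first minus the rest: starting from the r=8.5 cylinder, the r=9 cylinder at (2, 11.5) partially overlaps it — only the 46.90 mm² overlap (of its 243.00 mm²) is removed, clipping the outline; the r=2 cylinder at (5.5, -4) partially overlaps it — only the 11.19 mm² overlap (of its 12.00 mm²) is removed, clipping the outline — 1 connected region. Overall, the cross-section is a single solid region. The nearest boundary edge runs (3.50, -4.00)→(3.77, -5.00); distance from the point to it = 1.57 mm. The point is inside the cross-section and 1.57 mm from the nearest boundary — more than the 0.5 mm shell width (2 × 0.25), so it's in the infill interior.

infill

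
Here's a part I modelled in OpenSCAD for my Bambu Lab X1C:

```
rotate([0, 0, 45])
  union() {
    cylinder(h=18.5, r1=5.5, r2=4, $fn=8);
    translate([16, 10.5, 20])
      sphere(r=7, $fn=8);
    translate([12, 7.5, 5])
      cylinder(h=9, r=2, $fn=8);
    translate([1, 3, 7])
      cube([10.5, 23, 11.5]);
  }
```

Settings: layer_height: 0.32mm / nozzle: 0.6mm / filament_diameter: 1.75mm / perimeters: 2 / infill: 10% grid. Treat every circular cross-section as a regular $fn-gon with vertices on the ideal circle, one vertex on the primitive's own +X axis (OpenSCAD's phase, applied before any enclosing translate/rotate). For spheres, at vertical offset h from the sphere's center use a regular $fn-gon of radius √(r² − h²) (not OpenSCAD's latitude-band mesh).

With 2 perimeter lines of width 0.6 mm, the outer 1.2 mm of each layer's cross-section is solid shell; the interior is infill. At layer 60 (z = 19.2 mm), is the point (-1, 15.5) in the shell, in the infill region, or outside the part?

At z = 19.2 mm: the cone is absent (z outside [0, 18.5]); the r=7 sphere at (16, 10.5) slices to a regular 8-gon of circumradius 6.954 (√(r²−h²) with h=0.8 from center); the cylinder at (12, 7.5) is not intersected at this z (z outside [5, 14]); the cube at (1, 3) does not reach this height (z outside [7, 18.5]); Merging all regions: only the r=7 sphere at (16, 10.5) is present, so the union is just that shape — 1 connected region; (whole slice rotated 45° about Z — lengths, areas and connectivity unchanged). Overall, the cross-section is a single solid region. Undo the 45° rotation: the query point maps to (10.253, 11.667) in the un-rotated model frame. The nearest boundary edge runs (11.08, 15.42)→(9.05, 10.50); distance from the point to it = 0.67 mm. The point is inside the cross-section, 0.67 mm from the nearest boundary — within the 1.2 mm shell band (2 × 0.6).

shell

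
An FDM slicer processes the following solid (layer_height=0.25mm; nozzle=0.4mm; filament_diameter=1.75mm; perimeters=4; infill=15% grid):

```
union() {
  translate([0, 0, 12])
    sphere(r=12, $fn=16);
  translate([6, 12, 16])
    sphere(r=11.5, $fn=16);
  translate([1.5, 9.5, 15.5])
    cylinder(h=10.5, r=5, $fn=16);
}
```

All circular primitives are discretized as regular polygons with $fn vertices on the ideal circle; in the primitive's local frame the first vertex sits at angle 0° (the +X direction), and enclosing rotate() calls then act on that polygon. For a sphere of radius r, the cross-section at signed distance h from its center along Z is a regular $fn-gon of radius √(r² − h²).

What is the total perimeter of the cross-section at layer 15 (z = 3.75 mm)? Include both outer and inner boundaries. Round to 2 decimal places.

At z = 3.75 mm: the sphere: section is a regular 16-gon, circumradius = √(r²−h²) = √(12²−8.25²) = 8.714 (perimeter = 2·16·8.714·sin(180°/16) = 54.40 mm); the sphere at (6, 12) does not reach this height (|z−center|=12.250 > r=11.5); the cylinder at (1.5, 9.5) is absent (z outside [15.5, 26]); Combining (union): only the r=12 sphere is present, so the union is just that shape — boundary = 54.40 mm. Overall, the cross-section is a single solid region. Total boundary length (outer) = 54.40 mm.

54.40 mm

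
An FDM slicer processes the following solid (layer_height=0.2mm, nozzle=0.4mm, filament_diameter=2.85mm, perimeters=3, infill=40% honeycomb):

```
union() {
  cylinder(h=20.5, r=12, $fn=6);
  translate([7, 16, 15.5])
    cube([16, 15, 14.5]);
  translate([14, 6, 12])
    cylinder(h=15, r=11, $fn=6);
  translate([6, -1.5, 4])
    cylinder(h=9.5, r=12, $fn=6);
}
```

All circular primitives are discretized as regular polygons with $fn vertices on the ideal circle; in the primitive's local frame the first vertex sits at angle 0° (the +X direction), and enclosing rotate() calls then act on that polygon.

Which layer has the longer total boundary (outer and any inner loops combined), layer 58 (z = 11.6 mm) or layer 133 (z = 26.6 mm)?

layer 133 (z = 26.6 mm)

Layer 58 (z = 11.6): the r=12 cylinder gives a regular 6-gon of circumradius 12 (constant along its height) (perimeter = 2·6·12.000·sin(180°/6) = 72.00 mm); the cube at (7, 16) is not intersected at this z (z outside [15.5, 30]); the cylinder at (14, 6) does not reach this height (z outside [12, 27]); the r=12 cylinder at (6, -1.5) gives a regular 6-gon of circumradius 12 (constant along its height) (perimeter = 2·6·12.000·sin(180°/6) = 72.00 mm); Taking the union: the regions partially overlap (shared area 239.12 mm²), so the edge portions inside another operand are dropped and the merged outline is re-measured after clipping — boundary = 85.73 mm. So its perimeter = 85.73 mm. Layer 133 (z = 26.6): the cylinder is absent (z outside [0, 20.5]); the 16×15 cube at (7, 16) contributes its full rectangle (perimeter 62.00 mm); the r=11 cylinder at (14, 6) contributes a regular 6-gon of circumradius 11 (perimeter = 2·6·11.000·sin(180°/6) = 66.00 mm); the cylinder at (6, -1.5) is absent (z outside [4, 13.5]); Merging all regions: the 2 present regions are separate (no shared area or edge), so areas and boundary lengths simply add and each stays a separate island — boundary = 128.00 mm. So its perimeter = 128.00 mm. Layer 133 is larger (128.00 vs 85.73 mm).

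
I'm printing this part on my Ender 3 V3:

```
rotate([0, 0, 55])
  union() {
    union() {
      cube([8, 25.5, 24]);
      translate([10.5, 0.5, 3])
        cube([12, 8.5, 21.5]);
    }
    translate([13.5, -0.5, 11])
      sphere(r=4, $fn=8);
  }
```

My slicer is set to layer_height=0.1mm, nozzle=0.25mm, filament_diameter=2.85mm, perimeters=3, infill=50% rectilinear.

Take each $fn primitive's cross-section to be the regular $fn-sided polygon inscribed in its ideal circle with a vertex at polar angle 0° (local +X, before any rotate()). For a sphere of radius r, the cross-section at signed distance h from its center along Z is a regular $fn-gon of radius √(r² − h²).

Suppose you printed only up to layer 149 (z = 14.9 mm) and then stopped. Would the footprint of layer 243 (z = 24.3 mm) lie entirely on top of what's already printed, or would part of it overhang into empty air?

entirely on top

Compare the two slices. At z = 14.9: the cube (footprint 8×25.5) is included at this height (area 204.00 mm²); the cube at (10.5, 0.5) is present — its section is the full 12×8.5 rectangle (area 102.00 mm²); Taking the union: the 2 present regions are separate (no shared area or edge), so areas and boundary lengths simply add and each stays a separate island — area = 306.00 mm²; the r=4 sphere at (13.5, -0.5) contributes a regular 8-gon of circumradius √(4²−3.9²) = 0.889 (area = (8/2)·0.889²·sin(360°/8) = 2.23 mm²); Taking the union: the 2 present regions are separate (no shared area or edge), so areas and boundary lengths simply add and each stays a separate island — area = 308.23 mm²; (rotated 55° about Z; rotation is an isometry so areas/perimeters/island counts are preserved). At z = 24.3: the cube does not reach this height (z outside [0, 24]); the cube at (10.5, 0.5) is present — its section is the full 12×8.5 rectangle (area 102.00 mm²); Taking the union: only the 12×8.5 cube at (10.5, 0.5) is present, so the union is just that shape — area = 102.00 mm²; the sphere at (13.5, -0.5) is not intersected at this z (|z−center|=13.300 > r=4); Merging all regions: only that combined region is present, so the union is just that shape — area = 102.00 mm²; (whole slice rotated 55° about Z — lengths, areas and connectivity unchanged). Checking containment: the cross-section at z = 24.3 is a subset of the cross-section at z = 14.9.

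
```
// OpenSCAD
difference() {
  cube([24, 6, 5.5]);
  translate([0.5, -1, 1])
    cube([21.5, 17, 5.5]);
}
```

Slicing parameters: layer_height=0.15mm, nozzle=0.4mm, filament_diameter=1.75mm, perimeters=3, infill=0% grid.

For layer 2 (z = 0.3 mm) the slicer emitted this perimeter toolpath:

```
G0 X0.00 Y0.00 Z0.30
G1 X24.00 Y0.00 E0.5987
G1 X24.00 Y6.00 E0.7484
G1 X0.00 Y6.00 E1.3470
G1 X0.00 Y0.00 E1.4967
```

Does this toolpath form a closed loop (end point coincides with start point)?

yes

Start point (G0): (0.00, 0.00). End point (last G1): the path returns to the start — closed.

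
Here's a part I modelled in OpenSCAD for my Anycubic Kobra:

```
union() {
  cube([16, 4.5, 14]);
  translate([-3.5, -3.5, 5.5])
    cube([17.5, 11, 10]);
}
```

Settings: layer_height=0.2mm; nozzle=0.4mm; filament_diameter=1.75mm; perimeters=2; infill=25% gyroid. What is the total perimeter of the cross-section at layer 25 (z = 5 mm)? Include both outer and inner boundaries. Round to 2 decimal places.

41.00 mm

At z = 5 mm: the cube (footprint 16×4.5) is included at this height (perimeter 41.00 mm); the cube at (-3.5, -3.5) is not intersected at this z (z outside [5.5, 15.5]); Taking the union: only the 16×4.5 cube is present, so the union is just that shape — boundary = 41.00 mm. Overall, the cross-section is a single solid region. Total boundary length (outer) = 41.00 mm.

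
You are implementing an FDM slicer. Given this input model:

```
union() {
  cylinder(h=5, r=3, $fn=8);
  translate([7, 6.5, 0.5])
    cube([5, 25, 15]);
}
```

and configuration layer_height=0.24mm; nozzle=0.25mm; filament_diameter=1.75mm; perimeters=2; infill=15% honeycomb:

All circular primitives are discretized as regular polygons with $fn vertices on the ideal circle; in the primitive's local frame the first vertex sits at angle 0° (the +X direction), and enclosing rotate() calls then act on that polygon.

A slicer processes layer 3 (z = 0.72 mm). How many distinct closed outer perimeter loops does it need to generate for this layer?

2

At z = 0.72 mm: the r=3 cylinder contributes a regular 8-gon of circumradius 3; the cube at (7, 6.5) is present — its section is the full 5×25 rectangle; Merging all regions: the 2 present regions are separate (no shared area or edge), so areas and boundary lengths simply add and each stays a separate island — 2 connected regions. The result has 2 disconnected regions.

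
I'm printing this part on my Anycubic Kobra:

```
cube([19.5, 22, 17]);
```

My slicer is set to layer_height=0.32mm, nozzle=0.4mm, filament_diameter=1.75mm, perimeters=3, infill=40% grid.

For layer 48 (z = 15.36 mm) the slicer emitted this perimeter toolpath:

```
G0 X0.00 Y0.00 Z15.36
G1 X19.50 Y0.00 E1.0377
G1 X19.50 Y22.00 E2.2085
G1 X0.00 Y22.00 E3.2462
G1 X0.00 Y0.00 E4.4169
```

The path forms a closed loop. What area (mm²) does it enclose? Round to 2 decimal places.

429.00 mm²

Apply the shoelace formula to the sequence of (X, Y) vertices; enclosed area = 429.00 mm².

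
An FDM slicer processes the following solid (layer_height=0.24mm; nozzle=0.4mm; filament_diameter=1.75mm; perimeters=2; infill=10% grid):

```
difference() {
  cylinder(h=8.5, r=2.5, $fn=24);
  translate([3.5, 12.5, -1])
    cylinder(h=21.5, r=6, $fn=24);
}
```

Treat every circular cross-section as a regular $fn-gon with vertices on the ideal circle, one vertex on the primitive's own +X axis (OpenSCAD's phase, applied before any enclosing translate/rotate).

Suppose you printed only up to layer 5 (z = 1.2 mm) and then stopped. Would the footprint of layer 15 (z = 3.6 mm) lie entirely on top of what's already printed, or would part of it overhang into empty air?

entirely on top

Compare the two slices. At z = 1.2: the cylinder: section is a regular 24-gon, circumradius r=2.5 (area = (24/2)·2.500²·sin(360°/24) = 19.41 mm²); the cylinder at (3.5, 12.5): section is a regular 24-gon, circumradius r=6 (area = (24/2)·6.000²·sin(360°/24) = 111.81 mm²); Taking the first minus the rest: starting from the r=2.5 cylinder (19.41 mm²), the r=6 cylinder at (3.5, 12.5) misses the remaining region (no effect) — area = 19.41 mm². At z = 3.6: the r=2.5 cylinder contributes a regular 24-gon of circumradius 2.5 (area = (24/2)·2.500²·sin(360°/24) = 19.41 mm²); the r=6 cylinder at (3.5, 12.5) gives a regular 24-gon of circumradius 6 (constant along its height) (area = (24/2)·6.000²·sin(360°/24) = 111.81 mm²); After the difference (first − rest): starting from the r=2.5 cylinder (19.41 mm²), the r=6 cylinder at (3.5, 12.5) misses the remaining region (no effect) — area = 19.41 mm². Checking containment: the cross-section at z = 3.6 is a subset of the cross-section at z = 1.2.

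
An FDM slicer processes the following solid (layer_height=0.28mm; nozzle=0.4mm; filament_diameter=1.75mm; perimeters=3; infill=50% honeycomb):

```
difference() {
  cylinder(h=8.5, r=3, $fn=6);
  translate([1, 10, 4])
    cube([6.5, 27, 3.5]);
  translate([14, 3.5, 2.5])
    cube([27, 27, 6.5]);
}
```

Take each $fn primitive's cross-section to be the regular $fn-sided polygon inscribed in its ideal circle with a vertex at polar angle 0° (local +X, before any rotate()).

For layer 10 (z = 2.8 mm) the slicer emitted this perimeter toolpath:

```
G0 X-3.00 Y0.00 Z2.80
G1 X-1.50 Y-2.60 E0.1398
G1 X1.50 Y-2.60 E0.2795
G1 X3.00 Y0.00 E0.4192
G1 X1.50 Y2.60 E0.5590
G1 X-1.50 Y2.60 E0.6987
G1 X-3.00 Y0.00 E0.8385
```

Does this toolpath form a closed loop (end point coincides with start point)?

yes

Start point (G0): (-3.00, 0.00). End point (last G1): the path returns to the start — closed.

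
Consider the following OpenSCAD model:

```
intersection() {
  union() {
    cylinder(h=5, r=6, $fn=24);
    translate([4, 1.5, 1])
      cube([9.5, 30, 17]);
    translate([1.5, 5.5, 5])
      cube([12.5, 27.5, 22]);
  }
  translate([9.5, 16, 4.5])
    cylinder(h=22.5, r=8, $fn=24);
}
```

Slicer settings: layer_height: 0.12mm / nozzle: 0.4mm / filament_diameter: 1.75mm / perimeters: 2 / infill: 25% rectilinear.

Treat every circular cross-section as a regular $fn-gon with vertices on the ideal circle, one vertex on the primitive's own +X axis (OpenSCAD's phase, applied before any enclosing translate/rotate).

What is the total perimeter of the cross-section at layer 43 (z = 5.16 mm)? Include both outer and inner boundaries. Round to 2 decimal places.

At z = 5.16 mm: the cylinder is absent (z outside [0, 5]); the cube at (4, 1.5) is present — its section is the full 9.5×30 rectangle (perimeter 79.00 mm); the cube at (1.5, 5.5) (footprint 12.5×27.5) is included at this height (perimeter 80.00 mm); Taking the union: the regions partially overlap (shared area 247.00 mm²), so the edge portions inside another operand are dropped and the merged outline is re-measured after clipping — boundary = 88.00 mm; the cylinder at (9.5, 16): section is a regular 24-gon, circumradius r=8 (perimeter = 2·24·8.000·sin(180°/24) = 50.12 mm); Taking the intersection: the r=8 cylinder at (9.5, 16) partially overlaps that combined region; clipping to the common part keeps 166.96 mm² — boundary = 47.76 mm. Overall, the cross-section is a single solid region. Total boundary length (outer) = 47.76 mm.

47.76 mm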